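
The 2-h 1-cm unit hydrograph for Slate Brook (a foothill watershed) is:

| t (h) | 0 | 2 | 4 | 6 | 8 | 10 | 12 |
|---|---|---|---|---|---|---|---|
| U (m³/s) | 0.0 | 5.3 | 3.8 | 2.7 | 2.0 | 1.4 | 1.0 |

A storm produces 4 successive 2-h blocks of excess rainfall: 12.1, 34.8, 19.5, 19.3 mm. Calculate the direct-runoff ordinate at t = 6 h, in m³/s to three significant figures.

Q ≈ 26.8 m³/s

By discrete convolution, Q_j = Σ (P_i / 10 mm) · U_{j−i}.
At t = 6 h (j=3): Q = (12.1/10)·2.7 + (34.8/10)·3.8 + (19.5/10)·5.3 + (19.3/10)·0.0 = 26.8 m³/s.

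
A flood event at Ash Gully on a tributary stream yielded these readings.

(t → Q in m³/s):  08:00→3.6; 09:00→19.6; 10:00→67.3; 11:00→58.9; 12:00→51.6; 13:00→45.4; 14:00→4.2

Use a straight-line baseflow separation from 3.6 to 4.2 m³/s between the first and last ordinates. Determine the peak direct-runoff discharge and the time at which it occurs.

Q_p = 63.50 m³/s at t = 10:00

Subtracting baseflow gives direct-runoff ordinates: 0.00, 15.90, 63.50, 55.00, 47.60, 41.30, 0.00 m³/s.
The maximum is 63.50 m³/s, occurring at the reading for t = 10:00.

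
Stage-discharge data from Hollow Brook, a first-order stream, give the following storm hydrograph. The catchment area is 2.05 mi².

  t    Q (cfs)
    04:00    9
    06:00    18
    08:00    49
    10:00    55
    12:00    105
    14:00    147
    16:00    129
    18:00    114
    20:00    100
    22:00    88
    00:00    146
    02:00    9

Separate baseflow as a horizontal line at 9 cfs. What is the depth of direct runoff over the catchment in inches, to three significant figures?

Direct runoff: 0.0, 9.0, 40.0, 46.0, 96.0, 138.0, 120.0, 105.0, 91.0, 79.0, 137.0, 0.0 cfs; ΣQ_DR = 861.0 cfs.
V = ΣQ_DR · Δt = 861.0 × 7200 s = 6.199 × 10^6 ft³.
Over A = 2.05 mi², depth = V / A = 1.30 in.

d ≈ 1.30 in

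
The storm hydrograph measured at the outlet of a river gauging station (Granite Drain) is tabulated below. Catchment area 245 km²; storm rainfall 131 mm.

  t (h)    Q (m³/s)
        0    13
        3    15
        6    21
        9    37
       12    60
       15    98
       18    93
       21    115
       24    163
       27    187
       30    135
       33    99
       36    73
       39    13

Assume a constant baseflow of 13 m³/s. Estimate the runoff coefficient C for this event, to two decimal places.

C ≈ 0.32

ΣQ_DR = 940.0 m³/s; V = ΣQ_DR·Δt = 1.015 × 10^7 m³.
Runoff depth d = V / A = 41.44 mm.
C = d / P = 41.44 / 131 = 0.32.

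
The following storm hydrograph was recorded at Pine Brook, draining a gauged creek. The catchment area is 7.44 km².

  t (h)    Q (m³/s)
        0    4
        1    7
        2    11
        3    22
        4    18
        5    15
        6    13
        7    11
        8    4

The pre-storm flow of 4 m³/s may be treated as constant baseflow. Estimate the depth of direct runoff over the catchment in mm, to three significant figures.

Direct runoff: 0.0, 3.0, 7.0, 18.0, 14.0, 11.0, 9.0, 7.0, 0.0 m³/s; ΣQ_DR = 69.00 m³/s.
V = ΣQ_DR · Δt = 69.00 × 3600 s = 2.484 × 10^5 m³.
Over A = 7.44 km², depth = V / A = 33.4 mm.

d ≈ 33.4 mm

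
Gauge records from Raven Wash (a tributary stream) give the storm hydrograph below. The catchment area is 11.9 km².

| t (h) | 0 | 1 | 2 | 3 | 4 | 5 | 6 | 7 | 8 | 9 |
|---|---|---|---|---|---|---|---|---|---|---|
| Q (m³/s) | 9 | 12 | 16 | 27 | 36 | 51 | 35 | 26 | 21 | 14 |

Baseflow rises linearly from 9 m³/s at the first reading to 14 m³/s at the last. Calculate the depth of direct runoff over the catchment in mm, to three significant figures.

Direct runoff: 0.00, 2.44, 5.89, 16.33, 24.78, 39.22, 22.67, 13.11, 7.56, 0.00 m³/s; ΣQ_DR = 132.0 m³/s.
V = ΣQ_DR · Δt = 132.0 × 3600 s = 4.752 × 10^5 m³.
Over A = 11.9 km², depth = V / A = 39.9 mm.

d ≈ 39.9 mm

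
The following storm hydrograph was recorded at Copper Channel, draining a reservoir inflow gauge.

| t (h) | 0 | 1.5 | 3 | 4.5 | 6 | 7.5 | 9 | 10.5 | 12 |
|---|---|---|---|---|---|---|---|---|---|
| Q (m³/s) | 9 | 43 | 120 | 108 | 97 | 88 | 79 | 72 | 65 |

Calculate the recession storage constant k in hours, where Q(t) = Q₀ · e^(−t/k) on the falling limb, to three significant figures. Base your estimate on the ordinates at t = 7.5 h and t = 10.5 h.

On the falling limb, Q drops from 88 to 72 m³/s between t = 7.5 h and t = 10.5 h (Δt = 3 h).
k = −Δt / ln(Q₂/Q₁) = −3 / ln(72/88) = 14.9 h.

k ≈ 14.9 h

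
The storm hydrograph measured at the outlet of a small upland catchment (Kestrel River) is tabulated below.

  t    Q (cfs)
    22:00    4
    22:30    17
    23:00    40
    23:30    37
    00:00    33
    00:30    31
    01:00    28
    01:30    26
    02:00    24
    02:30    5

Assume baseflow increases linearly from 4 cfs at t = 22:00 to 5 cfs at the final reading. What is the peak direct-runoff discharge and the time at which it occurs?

Q_p = 35.78 cfs at t = 23:00

Subtracting baseflow gives direct-runoff ordinates: 0.00, 12.89, 35.78, 32.67, 28.56, 26.44, 23.33, 21.22, 19.11, 0.00 cfs.
The maximum is 35.78 cfs, occurring at the reading for t = 23:00.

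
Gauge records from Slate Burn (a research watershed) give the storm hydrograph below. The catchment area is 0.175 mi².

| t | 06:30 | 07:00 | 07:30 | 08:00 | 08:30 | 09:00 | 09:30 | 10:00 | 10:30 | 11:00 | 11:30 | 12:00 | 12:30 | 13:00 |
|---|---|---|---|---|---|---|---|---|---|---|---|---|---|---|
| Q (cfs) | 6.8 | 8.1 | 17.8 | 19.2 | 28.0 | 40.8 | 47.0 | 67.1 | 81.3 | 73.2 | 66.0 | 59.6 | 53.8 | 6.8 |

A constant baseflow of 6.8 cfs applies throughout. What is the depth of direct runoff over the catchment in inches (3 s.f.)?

d ≈ 2.13 in

Direct runoff: 0.0, 1.3, 11.0, 12.4, 21.2, 34.0, 40.2, 60.3, 74.5, 66.4, 59.2, 52.8, 47.0, 0.0 cfs; ΣQ_DR = 480.3 cfs.
V = ΣQ_DR · Δt = 480.3 × 1800 s = 8.645 × 10^5 ft³.
Over A = 0.175 mi², depth = V / A = 2.13 in.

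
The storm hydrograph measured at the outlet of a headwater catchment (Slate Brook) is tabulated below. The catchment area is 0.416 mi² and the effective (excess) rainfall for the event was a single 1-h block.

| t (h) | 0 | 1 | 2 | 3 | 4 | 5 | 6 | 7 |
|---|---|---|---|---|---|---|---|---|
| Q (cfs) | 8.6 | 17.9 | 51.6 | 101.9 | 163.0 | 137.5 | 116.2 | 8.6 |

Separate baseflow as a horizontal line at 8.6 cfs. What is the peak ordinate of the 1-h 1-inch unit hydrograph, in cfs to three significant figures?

U_p ≈ 77.3 cfs

Direct runoff: 0.0, 9.3, 43.0, 93.3, 154.4, 128.9, 107.6, 0.0 cfs; ΣQ_DR = 536.5 cfs, peak = 154.4 cfs.
Runoff depth d = ΣQ_DR·Δt / A = 536.5 × 3600 / (0.416 mi²) = 1.998 in.
The 1-inch UH is the DRH scaled by (1 in)/d, so U_p = 154.4 × 1/1.998 = 77.3 cfs.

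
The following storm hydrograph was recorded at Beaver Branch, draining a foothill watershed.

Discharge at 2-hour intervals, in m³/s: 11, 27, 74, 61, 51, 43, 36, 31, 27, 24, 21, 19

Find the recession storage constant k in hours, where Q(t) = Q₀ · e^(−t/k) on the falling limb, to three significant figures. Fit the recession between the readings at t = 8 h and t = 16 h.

k ≈ 12.6 h

On the falling limb, Q drops from 51 to 27 m³/s between t = 8 h and t = 16 h (Δt = 8 h).
k = −Δt / ln(Q₂/Q₁) = −8 / ln(27/51) = 12.6 h.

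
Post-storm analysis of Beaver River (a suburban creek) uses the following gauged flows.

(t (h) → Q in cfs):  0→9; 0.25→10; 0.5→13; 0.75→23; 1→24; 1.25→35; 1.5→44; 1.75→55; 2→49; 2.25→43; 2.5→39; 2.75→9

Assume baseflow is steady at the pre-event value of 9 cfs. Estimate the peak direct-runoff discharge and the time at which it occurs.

Subtracting baseflow gives direct-runoff ordinates: 0.0, 1.0, 4.0, 14.0, 15.0, 26.0, 35.0, 46.0, 40.0, 34.0, 30.0, 0.0 cfs.
The maximum is 46.0 cfs, occurring at the reading for t = 1.75 h.

Q_p = 46.0 cfs at t = 1.75 h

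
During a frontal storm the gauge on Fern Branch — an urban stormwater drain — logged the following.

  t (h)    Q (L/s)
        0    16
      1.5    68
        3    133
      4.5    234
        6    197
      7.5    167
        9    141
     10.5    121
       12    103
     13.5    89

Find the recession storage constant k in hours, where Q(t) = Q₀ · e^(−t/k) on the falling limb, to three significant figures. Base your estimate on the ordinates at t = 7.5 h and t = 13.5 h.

k ≈ 9.53 h

On the falling limb, Q drops from 167 to 89 L/s between t = 7.5 h and t = 13.5 h (Δt = 6 h).
k = −Δt / ln(Q₂/Q₁) = −6 / ln(89/167) = 9.53 h.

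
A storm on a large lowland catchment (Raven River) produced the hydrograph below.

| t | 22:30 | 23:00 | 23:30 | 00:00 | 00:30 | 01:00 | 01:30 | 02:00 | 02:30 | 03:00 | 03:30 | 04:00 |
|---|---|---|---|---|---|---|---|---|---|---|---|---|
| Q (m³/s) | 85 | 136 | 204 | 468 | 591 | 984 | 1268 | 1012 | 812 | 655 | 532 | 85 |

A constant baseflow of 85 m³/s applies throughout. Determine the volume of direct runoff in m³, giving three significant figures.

V ≈ 1.05 × 10^7 m³

Direct-runoff ordinates (Q − Q_b): 0.0, 51.0, 119.0, 383.0, 506.0, 899.0, 1183.0, 927.0, 727.0, 570.0, 447.0, 0.0 m³/s.
ΣQ_DR = 5812 m³/s.
With Δt = 0.5 h = 1800 s, V = ΣQ_DR · Δt = 5812 × 1800 = 1.05 × 10^7 m³.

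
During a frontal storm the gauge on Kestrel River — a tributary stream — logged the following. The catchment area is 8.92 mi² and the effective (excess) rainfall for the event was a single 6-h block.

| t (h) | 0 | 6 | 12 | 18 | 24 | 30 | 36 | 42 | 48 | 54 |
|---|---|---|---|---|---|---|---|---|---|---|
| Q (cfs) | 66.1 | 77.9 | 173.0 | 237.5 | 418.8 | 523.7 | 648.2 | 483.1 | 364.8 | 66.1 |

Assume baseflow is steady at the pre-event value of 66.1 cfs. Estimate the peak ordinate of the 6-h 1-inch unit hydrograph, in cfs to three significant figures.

Direct runoff: 0.0, 11.8, 106.9, 171.4, 352.7, 457.6, 582.1, 417.0, 298.7, 0.0 cfs; ΣQ_DR = 2398 cfs, peak = 582.1 cfs.
Runoff depth d = ΣQ_DR·Δt / A = 2398 × 21600 / (8.92 mi²) = 2.500 in.
The 1-inch UH is the DRH scaled by (1 in)/d, so U_p = 582.1 × 1/2.500 = 233 cfs.

U_p ≈ 233 cfs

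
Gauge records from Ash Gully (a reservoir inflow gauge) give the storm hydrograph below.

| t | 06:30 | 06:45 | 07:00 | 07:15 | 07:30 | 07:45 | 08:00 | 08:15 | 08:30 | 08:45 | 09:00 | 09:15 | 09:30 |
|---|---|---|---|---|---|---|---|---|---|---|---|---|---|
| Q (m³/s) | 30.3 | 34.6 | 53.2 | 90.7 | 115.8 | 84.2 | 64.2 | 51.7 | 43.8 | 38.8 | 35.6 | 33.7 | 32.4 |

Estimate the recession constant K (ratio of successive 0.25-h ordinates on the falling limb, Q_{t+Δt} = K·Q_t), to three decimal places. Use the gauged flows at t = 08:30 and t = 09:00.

Using the recession-limb readings at t = 08:30 and t = 09:00: Q falls from 43.8 to 35.6 m³/s over 2 intervals.
K = (Q₂/Q₁)^(1/2) = (35.6/43.8)^(1/2) = 0.902.

K ≈ 0.902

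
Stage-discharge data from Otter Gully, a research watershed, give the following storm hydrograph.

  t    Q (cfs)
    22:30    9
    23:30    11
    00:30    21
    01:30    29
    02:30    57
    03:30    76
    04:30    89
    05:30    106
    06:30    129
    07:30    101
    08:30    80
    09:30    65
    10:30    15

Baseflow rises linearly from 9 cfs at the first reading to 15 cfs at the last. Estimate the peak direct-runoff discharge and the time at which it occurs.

Subtracting baseflow gives direct-runoff ordinates: 0.00, 1.50, 11.00, 18.50, 46.00, 64.50, 77.00, 93.50, 116.00, 87.50, 66.00, 50.50, 0.00 cfs.
The maximum is 116.00 cfs, occurring at the reading for t = 06:30.

Q_p = 116.00 cfs at t = 06:30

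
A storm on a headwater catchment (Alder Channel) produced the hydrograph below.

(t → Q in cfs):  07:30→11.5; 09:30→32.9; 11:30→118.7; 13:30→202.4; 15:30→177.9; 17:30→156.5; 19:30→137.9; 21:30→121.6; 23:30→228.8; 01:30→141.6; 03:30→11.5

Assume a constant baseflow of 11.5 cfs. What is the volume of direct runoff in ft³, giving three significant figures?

Direct-runoff ordinates (Q − Q_b): 0.0, 21.4, 107.2, 190.9, 166.4, 145.0, 126.4, 110.1, 217.3, 130.1, 0.0 cfs.
ΣQ_DR = 1215 cfs.
With Δt = 2 h = 7200 s, V = ΣQ_DR · Δt = 1215 × 7200 = 8.75 × 10^6 ft³.

V ≈ 8.75 × 10^6 ft³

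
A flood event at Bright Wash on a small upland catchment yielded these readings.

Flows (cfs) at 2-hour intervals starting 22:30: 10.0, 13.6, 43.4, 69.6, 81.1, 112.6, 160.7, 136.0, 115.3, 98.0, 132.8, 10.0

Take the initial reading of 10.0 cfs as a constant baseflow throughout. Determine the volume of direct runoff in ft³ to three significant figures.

Direct-runoff ordinates (Q − Q_b): 0.0, 3.6, 33.4, 59.6, 71.1, 102.6, 150.7, 126.0, 105.3, 88.0, 122.8, 0.0 cfs.
ΣQ_DR = 863.1 cfs.
With Δt = 2 h = 7200 s, V = ΣQ_DR · Δt = 863.1 × 7200 = 6.21 × 10^6 ft³.

V ≈ 6.21 × 10^6 ft³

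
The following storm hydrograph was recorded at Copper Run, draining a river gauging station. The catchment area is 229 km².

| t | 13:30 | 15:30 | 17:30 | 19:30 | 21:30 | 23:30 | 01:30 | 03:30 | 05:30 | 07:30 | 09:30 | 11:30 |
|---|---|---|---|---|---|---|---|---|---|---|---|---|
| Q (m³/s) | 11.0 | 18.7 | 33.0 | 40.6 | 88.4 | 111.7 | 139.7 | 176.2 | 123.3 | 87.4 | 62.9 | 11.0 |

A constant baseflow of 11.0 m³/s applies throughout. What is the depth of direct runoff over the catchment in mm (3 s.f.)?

d ≈ 24.3 mm

Direct runoff: 0.0, 7.7, 22.0, 29.6, 77.4, 100.7, 128.7, 165.2, 112.3, 76.4, 51.9, 0.0 m³/s; ΣQ_DR = 771.9 m³/s.
V = ΣQ_DR · Δt = 771.9 × 7200 s = 5.558 × 10^6 m³.
Over A = 229 km², depth = V / A = 24.3 mm.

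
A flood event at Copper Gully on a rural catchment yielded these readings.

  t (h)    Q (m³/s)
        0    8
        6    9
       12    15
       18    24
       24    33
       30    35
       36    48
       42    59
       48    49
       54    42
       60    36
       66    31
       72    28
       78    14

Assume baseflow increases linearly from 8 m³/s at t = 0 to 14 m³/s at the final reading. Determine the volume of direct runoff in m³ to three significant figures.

Direct-runoff ordinates (Q − Q_b): 0.00, 0.54, 6.08, 14.62, 23.15, 24.69, 37.23, 47.77, 37.31, 29.85, 23.38, 17.92, 14.46, 0.00 m³/s.
ΣQ_DR = 277.0 m³/s.
With Δt = 6 h = 21600 s, V = ΣQ_DR · Δt = 277.0 × 21600 = 5.98 × 10^6 m³.

V ≈ 5.98 × 10^6 m³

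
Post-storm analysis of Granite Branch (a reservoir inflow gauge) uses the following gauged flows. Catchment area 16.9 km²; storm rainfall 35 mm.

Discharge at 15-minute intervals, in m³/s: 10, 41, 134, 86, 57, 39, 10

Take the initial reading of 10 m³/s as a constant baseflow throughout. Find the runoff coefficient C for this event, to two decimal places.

C ≈ 0.47

ΣQ_DR = 307.0 m³/s; V = ΣQ_DR·Δt = 2.763 × 10^5 m³.
Runoff depth d = V / A = 16.35 mm.
C = d / P = 16.35 / 35 = 0.47.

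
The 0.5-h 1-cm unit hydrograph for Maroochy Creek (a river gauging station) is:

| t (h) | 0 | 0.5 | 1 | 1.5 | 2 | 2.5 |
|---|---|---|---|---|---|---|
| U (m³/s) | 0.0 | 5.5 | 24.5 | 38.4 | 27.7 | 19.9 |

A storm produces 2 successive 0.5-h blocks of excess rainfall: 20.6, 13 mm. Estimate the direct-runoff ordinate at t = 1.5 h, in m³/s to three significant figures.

By discrete convolution, Q_j = Σ (P_i / 10 mm) · U_{j−i}.
At t = 1.5 h (j=3): Q = (20.6/10)·38.4 + (13/10)·24.5 = 111 m³/s.

Q ≈ 111 m³/s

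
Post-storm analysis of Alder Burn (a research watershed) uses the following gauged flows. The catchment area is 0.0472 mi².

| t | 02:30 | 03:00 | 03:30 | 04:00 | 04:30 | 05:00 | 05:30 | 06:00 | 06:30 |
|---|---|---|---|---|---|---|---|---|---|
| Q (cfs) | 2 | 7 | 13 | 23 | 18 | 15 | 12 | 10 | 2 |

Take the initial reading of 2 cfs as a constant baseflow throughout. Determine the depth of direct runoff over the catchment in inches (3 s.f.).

Direct runoff: 0.0, 5.0, 11.0, 21.0, 16.0, 13.0, 10.0, 8.0, 0.0 cfs; ΣQ_DR = 84.00 cfs.
V = ΣQ_DR · Δt = 84.00 × 1800 s = 1.512 × 10^5 ft³.
Over A = 0.0472 mi², depth = V / A = 1.38 in.

d ≈ 1.38 in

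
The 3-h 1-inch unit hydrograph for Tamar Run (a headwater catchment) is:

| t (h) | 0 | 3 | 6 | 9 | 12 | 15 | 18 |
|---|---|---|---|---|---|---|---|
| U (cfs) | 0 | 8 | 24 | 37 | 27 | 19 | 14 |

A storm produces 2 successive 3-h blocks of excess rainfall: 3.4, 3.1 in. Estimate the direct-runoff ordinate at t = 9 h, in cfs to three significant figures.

Q ≈ 200 cfs

By discrete convolution, Q_j = Σ (P_i / 1 in) · U_{j−i}.
At t = 9 h (j=3): Q = (3.4/1)·37 + (3.1/1)·24 = 200 cfs.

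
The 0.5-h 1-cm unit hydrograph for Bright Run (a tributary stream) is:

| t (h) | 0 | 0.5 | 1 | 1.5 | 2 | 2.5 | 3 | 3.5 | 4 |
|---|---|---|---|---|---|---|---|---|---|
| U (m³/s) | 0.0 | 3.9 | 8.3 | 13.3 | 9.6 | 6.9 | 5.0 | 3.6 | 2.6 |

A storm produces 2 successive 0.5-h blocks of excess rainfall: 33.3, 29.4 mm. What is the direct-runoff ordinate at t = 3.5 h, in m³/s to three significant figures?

By discrete convolution, Q_j = Σ (P_i / 10 mm) · U_{j−i}.
At t = 3.5 h (j=7): Q = (33.3/10)·3.6 + (29.4/10)·5.0 = 26.7 m³/s.

Q ≈ 26.7 m³/s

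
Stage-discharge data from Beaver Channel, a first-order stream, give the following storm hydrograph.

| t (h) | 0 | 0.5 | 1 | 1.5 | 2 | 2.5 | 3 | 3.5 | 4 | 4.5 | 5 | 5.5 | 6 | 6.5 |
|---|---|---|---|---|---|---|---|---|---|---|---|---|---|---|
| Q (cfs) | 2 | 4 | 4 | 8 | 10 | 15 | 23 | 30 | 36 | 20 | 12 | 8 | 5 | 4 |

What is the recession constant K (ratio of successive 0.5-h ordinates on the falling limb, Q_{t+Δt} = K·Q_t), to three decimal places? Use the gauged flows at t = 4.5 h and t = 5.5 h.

K ≈ 0.632

Using the recession-limb readings at t = 4.5 h and t = 5.5 h: Q falls from 20 to 8 cfs over 2 intervals.
K = (Q₂/Q₁)^(1/2) = (8/20)^(1/2) = 0.632.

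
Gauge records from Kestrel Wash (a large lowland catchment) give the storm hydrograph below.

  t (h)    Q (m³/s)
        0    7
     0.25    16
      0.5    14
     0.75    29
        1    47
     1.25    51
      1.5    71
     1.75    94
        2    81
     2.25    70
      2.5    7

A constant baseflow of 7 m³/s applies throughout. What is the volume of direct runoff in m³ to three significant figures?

Direct-runoff ordinates (Q − Q_b): 0.0, 9.0, 7.0, 22.0, 40.0, 44.0, 64.0, 87.0, 74.0, 63.0, 0.0 m³/s.
ΣQ_DR = 410.0 m³/s.
With Δt = 0.25 h = 900 s, V = ΣQ_DR · Δt = 410.0 × 900 = 3.69 × 10^5 m³.

V ≈ 3.69 × 10^5 m³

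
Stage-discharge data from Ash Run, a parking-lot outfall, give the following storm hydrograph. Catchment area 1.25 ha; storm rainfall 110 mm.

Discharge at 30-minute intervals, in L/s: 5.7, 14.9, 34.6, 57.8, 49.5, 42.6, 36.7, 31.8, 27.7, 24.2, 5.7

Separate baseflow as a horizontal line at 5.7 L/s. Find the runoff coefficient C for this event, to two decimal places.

C ≈ 0.35

ΣQ_DR = 268.5 L/s; V = ΣQ_DR·Δt = 4.833 × 10^5 L.
Runoff depth d = V / A = 38.66 mm.
C = d / P = 38.66 / 110 = 0.35.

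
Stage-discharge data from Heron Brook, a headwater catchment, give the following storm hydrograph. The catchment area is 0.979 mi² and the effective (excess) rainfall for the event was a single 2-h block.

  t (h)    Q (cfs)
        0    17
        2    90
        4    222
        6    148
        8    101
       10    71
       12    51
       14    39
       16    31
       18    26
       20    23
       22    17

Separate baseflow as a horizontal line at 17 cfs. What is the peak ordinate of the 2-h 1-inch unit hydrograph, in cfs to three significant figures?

Direct runoff: 0.0, 73.0, 205.0, 131.0, 84.0, 54.0, 34.0, 22.0, 14.0, 9.0, 6.0, 0.0 cfs; ΣQ_DR = 632.0 cfs, peak = 205.0 cfs.
Runoff depth d = ΣQ_DR·Δt / A = 632.0 × 7200 / (0.979 mi²) = 2.001 in.
The 1-inch UH is the DRH scaled by (1 in)/d, so U_p = 205.0 × 1/2.001 = 102 cfs.

U_p ≈ 102 cfs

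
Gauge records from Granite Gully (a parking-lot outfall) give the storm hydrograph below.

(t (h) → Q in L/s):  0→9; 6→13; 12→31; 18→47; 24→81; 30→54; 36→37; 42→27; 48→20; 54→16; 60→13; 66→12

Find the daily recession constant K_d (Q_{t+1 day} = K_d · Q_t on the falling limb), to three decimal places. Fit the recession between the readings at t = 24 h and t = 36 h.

K_d ≈ 0.209

Between t = 24 h and t = 36 h the flow falls from 81 to 37 L/s over 2×6 h = 12 h.
Per-interval ratio K = (37/81)^(1/2) = 0.6759; K_d = K^(24/6) = 0.209.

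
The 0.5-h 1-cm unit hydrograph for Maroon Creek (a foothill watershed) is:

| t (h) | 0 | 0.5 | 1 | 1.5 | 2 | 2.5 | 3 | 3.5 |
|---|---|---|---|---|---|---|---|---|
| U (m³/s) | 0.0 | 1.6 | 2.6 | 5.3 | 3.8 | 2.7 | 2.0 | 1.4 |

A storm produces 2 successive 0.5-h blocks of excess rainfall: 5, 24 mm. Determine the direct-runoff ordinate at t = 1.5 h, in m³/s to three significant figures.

Q ≈ 8.89 m³/s

By discrete convolution, Q_j = Σ (P_i / 10 mm) · U_{j−i}.
At t = 1.5 h (j=3): Q = (5/10)·5.3 + (24/10)·2.6 = 8.89 m³/s.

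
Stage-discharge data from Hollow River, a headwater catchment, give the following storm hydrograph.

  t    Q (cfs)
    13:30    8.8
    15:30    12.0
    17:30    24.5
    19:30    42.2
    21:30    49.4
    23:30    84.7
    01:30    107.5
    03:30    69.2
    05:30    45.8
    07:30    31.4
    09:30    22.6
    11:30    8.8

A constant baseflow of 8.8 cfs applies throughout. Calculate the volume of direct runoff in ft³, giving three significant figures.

V ≈ 2.89 × 10^6 ft³

Direct-runoff ordinates (Q − Q_b): 0.0, 3.2, 15.7, 33.4, 40.6, 75.9, 98.7, 60.4, 37.0, 22.6, 13.8, 0.0 cfs.
ΣQ_DR = 401.3 cfs.
With Δt = 2 h = 7200 s, V = ΣQ_DR · Δt = 401.3 × 7200 = 2.89 × 10^6 ft³.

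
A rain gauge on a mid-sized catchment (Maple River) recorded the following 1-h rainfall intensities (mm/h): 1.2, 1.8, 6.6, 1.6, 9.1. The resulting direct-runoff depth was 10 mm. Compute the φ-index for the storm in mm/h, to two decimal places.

Only the 2 blocks with intensity above φ contribute runoff: 6.6, 9.1 mm/h.
Σ(I−φ)·Δt = d  ⇒  (6.6+9.1 − 2φ)·1 = 10
φ = (15.70 − 10/1) / 2 = 2.85 mm/h.

φ ≈ 2.85 mm/h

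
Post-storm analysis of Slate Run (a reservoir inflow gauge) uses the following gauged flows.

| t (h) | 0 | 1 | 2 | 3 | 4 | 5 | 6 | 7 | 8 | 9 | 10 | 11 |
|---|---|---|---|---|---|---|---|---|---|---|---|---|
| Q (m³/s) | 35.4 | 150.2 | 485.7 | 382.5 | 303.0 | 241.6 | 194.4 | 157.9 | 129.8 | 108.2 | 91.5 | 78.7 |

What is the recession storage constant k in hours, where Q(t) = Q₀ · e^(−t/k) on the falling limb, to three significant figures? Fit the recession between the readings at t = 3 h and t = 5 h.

On the falling limb, Q drops from 382.5 to 241.6 m³/s between t = 3 h and t = 5 h (Δt = 2 h).
k = −Δt / ln(Q₂/Q₁) = −2 / ln(241.6/382.5) = 4.35 h.

k ≈ 4.35 h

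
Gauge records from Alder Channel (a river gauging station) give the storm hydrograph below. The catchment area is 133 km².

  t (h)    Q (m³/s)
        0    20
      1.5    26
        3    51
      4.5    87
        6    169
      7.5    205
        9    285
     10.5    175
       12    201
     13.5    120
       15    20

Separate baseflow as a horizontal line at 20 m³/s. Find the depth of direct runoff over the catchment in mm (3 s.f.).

d ≈ 46.2 mm

Direct runoff: 0.0, 6.0, 31.0, 67.0, 149.0, 185.0, 265.0, 155.0, 181.0, 100.0, 0.0 m³/s; ΣQ_DR = 1139 m³/s.
V = ΣQ_DR · Δt = 1139 × 5400 s = 6.151 × 10^6 m³.
Over A = 133 km², depth = V / A = 46.2 mm.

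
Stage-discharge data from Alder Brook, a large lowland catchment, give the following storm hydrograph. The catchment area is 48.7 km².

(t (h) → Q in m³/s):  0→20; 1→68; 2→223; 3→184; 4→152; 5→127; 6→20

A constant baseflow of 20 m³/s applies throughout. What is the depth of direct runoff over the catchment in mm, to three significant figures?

d ≈ 48.3 mm

Direct runoff: 0.0, 48.0, 203.0, 164.0, 132.0, 107.0, 0.0 m³/s; ΣQ_DR = 654.0 m³/s.
V = ΣQ_DR · Δt = 654.0 × 3600 s = 2.354 × 10^6 m³.
Over A = 48.7 km², depth = V / A = 48.3 mm.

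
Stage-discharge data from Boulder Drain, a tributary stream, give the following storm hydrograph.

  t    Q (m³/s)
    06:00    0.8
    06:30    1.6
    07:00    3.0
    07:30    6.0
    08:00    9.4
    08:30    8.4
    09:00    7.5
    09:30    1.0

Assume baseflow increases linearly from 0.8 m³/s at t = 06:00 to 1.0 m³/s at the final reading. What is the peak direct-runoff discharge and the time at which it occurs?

Subtracting baseflow gives direct-runoff ordinates: 0.00, 0.77, 2.14, 5.11, 8.49, 7.46, 6.53, 0.00 m³/s.
The maximum is 8.49 m³/s, occurring at the reading for t = 08:00.

Q_p = 8.49 m³/s at t = 08:00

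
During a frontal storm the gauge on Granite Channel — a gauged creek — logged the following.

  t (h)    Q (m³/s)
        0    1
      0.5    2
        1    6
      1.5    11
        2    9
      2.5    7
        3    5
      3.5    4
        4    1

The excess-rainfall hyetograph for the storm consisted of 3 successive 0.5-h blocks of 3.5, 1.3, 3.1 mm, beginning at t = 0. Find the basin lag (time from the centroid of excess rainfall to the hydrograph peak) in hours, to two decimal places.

t_L ≈ 0.78 h

Centroid of excess rainfall: t_c = Σ P_i·t̄_i / ΣP_i = 0.7247 h (block centres at 0.25, 0.75, 1.25 h).
Hydrograph peak occurs at t = 1.5 h, so basin lag t_L = 1.5 − 0.7247 = 0.78 h.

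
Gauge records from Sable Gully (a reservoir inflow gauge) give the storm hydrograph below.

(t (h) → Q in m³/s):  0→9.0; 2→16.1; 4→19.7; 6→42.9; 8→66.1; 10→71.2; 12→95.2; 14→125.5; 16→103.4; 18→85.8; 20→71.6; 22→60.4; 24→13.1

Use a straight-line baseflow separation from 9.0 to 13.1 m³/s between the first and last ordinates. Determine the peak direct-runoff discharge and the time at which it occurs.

Subtracting baseflow gives direct-runoff ordinates: 0.00, 6.76, 10.02, 32.88, 55.73, 60.49, 84.15, 114.11, 91.67, 73.72, 59.18, 47.64, 0.00 m³/s.
The maximum is 114.11 m³/s, occurring at the reading for t = 14 h.

Q_p = 114.11 m³/s at t = 14 h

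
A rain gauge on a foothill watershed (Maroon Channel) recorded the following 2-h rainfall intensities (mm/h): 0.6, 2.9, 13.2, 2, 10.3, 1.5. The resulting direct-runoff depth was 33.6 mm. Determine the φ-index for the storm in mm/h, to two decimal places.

φ ≈ 3.35 mm/h

Only the 2 blocks with intensity above φ contribute runoff: 13.2, 10.3 mm/h.
Σ(I−φ)·Δt = d  ⇒  (13.2+10.3 − 2φ)·2 = 33.6
φ = (23.50 − 33.6/2) / 2 = 3.35 mm/h.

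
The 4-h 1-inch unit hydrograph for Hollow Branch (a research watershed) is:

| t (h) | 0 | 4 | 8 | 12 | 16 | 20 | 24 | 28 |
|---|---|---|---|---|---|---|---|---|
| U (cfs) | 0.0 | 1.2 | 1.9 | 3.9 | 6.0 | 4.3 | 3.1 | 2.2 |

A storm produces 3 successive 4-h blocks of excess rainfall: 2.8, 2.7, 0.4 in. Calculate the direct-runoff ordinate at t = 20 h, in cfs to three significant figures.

By discrete convolution, Q_j = Σ (P_i / 1 in) · U_{j−i}.
At t = 20 h (j=5): Q = (2.8/1)·4.3 + (2.7/1)·6.0 + (0.4/1)·3.9 = 29.8 cfs.

Q ≈ 29.8 cfs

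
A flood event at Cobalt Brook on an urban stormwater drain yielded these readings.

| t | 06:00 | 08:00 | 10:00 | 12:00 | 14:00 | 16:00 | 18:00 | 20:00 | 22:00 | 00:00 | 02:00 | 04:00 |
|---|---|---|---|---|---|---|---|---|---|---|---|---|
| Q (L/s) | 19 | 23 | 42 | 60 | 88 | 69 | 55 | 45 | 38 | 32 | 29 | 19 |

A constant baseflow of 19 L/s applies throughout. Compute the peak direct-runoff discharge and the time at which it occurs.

Subtracting baseflow gives direct-runoff ordinates: 0.0, 4.0, 23.0, 41.0, 69.0, 50.0, 36.0, 26.0, 19.0, 13.0, 10.0, 0.0 L/s.
The maximum is 69.0 L/s, occurring at the reading for t = 14:00.

Q_p = 69.0 L/s at t = 14:00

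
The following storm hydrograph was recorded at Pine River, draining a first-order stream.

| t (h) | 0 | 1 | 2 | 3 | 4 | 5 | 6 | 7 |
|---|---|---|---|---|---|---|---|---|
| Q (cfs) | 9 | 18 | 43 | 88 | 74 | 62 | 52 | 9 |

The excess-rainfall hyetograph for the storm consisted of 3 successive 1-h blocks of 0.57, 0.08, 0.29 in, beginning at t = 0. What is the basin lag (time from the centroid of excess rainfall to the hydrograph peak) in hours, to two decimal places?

t_L ≈ 1.80 h

Centroid of excess rainfall: t_c = Σ P_i·t̄_i / ΣP_i = 1.2021 h (block centres at 0.5, 1.5, 2.5 h).
Hydrograph peak occurs at t = 3 h, so basin lag t_L = 3 − 1.2021 = 1.80 h.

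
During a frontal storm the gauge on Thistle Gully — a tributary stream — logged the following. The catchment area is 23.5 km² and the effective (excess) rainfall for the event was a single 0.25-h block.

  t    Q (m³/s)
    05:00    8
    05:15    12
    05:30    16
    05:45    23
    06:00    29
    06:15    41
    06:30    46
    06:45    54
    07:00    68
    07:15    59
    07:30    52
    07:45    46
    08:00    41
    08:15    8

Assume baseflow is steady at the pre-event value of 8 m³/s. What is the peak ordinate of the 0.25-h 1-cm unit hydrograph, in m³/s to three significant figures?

Direct runoff: 0.0, 4.0, 8.0, 15.0, 21.0, 33.0, 38.0, 46.0, 60.0, 51.0, 44.0, 38.0, 33.0, 0.0 m³/s; ΣQ_DR = 391.0 m³/s, peak = 60.0 m³/s.
Runoff depth d = ΣQ_DR·Δt / A = 391.0 × 900 / (23.5 km²) = 14.97 mm.
The 1-cm UH is the DRH scaled by (10 mm)/d, so U_p = 60.0 × 10/14.97 = 40.1 m³/s.

U_p ≈ 40.1 m³/s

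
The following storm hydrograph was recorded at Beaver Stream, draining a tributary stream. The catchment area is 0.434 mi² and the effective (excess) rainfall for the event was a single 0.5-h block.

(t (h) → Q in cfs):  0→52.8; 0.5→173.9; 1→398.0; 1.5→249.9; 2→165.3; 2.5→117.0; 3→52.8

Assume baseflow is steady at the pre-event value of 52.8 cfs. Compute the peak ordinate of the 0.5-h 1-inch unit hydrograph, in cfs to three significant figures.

Direct runoff: 0.0, 121.1, 345.2, 197.1, 112.5, 64.2, 0.0 cfs; ΣQ_DR = 840.1 cfs, peak = 345.2 cfs.
Runoff depth d = ΣQ_DR·Δt / A = 840.1 × 1800 / (0.434 mi²) = 1.500 in.
The 1-inch UH is the DRH scaled by (1 in)/d, so U_p = 345.2 × 1/1.500 = 230 cfs.

U_p ≈ 230 cfs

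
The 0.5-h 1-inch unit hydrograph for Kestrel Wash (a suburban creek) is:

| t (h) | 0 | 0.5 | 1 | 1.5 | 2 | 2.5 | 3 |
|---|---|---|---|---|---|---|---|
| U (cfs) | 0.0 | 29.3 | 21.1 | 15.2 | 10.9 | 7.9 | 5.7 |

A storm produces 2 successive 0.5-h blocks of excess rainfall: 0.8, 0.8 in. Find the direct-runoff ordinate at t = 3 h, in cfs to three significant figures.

By discrete convolution, Q_j = Σ (P_i / 1 in) · U_{j−i}.
At t = 3 h (j=6): Q = (0.8/1)·5.7 + (0.8/1)·7.9 = 10.9 cfs.

Q ≈ 10.9 cfs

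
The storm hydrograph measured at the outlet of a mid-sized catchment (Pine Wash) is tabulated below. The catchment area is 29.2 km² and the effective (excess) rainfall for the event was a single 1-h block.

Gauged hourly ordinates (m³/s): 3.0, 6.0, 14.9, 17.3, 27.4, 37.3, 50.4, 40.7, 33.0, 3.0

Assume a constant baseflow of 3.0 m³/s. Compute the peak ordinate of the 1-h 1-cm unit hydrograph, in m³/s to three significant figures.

Direct runoff: 0.0, 3.0, 11.9, 14.3, 24.4, 34.3, 47.4, 37.7, 30.0, 0.0 m³/s; ΣQ_DR = 203.0 m³/s, peak = 47.4 m³/s.
Runoff depth d = ΣQ_DR·Δt / A = 203.0 × 3600 / (29.2 km²) = 25.03 mm.
The 1-cm UH is the DRH scaled by (10 mm)/d, so U_p = 47.4 × 10/25.03 = 18.9 m³/s.

U_p ≈ 18.9 m³/s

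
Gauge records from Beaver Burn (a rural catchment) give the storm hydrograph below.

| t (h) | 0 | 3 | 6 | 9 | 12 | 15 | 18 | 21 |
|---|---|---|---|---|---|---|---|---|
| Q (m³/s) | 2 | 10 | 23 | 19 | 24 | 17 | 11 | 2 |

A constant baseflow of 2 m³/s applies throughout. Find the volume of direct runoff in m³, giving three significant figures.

Direct-runoff ordinates (Q − Q_b): 0.0, 8.0, 21.0, 17.0, 22.0, 15.0, 9.0, 0.0 m³/s.
ΣQ_DR = 92.00 m³/s.
With Δt = 3 h = 10800 s, V = ΣQ_DR · Δt = 92.00 × 10800 = 9.94 × 10^5 m³.

V ≈ 9.94 × 10^5 m³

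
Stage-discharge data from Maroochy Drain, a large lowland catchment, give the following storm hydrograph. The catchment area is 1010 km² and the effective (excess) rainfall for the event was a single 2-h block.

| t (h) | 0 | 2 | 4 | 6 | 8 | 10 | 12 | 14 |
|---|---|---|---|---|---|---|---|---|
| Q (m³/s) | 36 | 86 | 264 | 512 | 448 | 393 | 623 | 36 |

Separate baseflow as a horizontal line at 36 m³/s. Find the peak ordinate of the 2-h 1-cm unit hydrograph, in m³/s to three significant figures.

U_p ≈ 390 m³/s

Direct runoff: 0.0, 50.0, 228.0, 476.0, 412.0, 357.0, 587.0, 0.0 m³/s; ΣQ_DR = 2110 m³/s, peak = 587.0 m³/s.
Runoff depth d = ΣQ_DR·Δt / A = 2110 × 7200 / (1010 km²) = 15.04 mm.
The 1-cm UH is the DRH scaled by (10 mm)/d, so U_p = 587.0 × 10/15.04 = 390 m³/s.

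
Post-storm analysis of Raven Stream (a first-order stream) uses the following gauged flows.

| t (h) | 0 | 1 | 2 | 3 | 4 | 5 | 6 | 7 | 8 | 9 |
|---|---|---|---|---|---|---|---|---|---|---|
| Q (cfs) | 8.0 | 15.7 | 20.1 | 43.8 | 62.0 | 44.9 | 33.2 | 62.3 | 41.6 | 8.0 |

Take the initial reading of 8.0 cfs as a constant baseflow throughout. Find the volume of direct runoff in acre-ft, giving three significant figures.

Direct-runoff ordinates (Q − Q_b): 0.0, 7.7, 12.1, 35.8, 54.0, 36.9, 25.2, 54.3, 33.6, 0.0 cfs.
ΣQ_DR = 259.6 cfs.
With Δt = 1 h = 3600 s, V = ΣQ_DR · Δt = 259.6 × 3600 = 9.35 × 10^5 ft³ = 21.5 acre-ft.

V ≈ 21.5 acre-ft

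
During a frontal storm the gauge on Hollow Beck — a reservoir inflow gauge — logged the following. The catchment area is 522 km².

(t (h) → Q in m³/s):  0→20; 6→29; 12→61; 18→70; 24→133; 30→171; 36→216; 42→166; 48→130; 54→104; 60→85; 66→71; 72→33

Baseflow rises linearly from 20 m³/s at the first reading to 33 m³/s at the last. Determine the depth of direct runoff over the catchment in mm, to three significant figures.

d ≈ 39.1 mm

Direct runoff: 0.00, 7.92, 38.83, 46.75, 108.67, 145.58, 189.50, 138.42, 101.33, 74.25, 54.17, 39.08, 0.00 m³/s; ΣQ_DR = 944.5 m³/s.
V = ΣQ_DR · Δt = 944.5 × 21600 s = 2.040 × 10^7 m³.
Over A = 522 km², depth = V / A = 39.1 mm.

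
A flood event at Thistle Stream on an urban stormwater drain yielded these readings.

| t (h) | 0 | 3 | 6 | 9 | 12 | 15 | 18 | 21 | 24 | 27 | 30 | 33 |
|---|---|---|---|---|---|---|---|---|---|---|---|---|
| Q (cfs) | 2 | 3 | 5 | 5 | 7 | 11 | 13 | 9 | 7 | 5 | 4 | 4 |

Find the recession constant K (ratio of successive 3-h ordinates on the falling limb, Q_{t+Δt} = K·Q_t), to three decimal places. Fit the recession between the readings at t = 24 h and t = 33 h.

K ≈ 0.830

Using the recession-limb readings at t = 24 h and t = 33 h: Q falls from 7 to 4 cfs over 3 intervals.
K = (Q₂/Q₁)^(1/3) = (4/7)^(1/3) = 0.830.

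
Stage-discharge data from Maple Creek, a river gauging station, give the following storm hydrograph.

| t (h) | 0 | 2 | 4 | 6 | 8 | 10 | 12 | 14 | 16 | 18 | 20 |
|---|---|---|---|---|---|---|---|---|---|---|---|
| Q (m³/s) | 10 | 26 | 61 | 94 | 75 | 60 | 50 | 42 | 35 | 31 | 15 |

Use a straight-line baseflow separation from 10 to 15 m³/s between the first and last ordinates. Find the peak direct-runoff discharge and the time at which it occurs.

Q_p = 82.50 m³/s at t = 6 h

Subtracting baseflow gives direct-runoff ordinates: 0.00, 15.50, 50.00, 82.50, 63.00, 47.50, 37.00, 28.50, 21.00, 16.50, 0.00 m³/s.
The maximum is 82.50 m³/s, occurring at the reading for t = 6 h.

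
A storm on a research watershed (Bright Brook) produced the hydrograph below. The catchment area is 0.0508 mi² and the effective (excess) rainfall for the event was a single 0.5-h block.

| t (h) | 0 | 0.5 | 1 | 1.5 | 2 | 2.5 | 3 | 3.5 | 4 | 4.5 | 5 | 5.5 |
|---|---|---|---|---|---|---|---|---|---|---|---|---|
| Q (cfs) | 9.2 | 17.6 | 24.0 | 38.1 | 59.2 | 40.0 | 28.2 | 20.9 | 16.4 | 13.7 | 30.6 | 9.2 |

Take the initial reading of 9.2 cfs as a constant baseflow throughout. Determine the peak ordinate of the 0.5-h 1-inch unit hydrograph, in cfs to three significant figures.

U_p ≈ 16.7 cfs

Direct runoff: 0.0, 8.4, 14.8, 28.9, 50.0, 30.8, 19.0, 11.7, 7.2, 4.5, 21.4, 0.0 cfs; ΣQ_DR = 196.7 cfs, peak = 50.0 cfs.
Runoff depth d = ΣQ_DR·Δt / A = 196.7 × 1800 / (0.0508 mi²) = 3.000 in.
The 1-inch UH is the DRH scaled by (1 in)/d, so U_p = 50.0 × 1/3.000 = 16.7 cfs.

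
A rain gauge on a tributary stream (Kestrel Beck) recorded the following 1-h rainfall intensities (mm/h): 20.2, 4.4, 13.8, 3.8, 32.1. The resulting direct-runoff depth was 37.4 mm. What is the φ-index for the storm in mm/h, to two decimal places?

Only the 3 blocks with intensity above φ contribute runoff: 20.2, 13.8, 32.1 mm/h.
Σ(I−φ)·Δt = d  ⇒  (20.2+13.8+32.1 − 3φ)·1 = 37.4
φ = (66.10 − 37.4/1) / 3 = 9.57 mm/h.

φ ≈ 9.57 mm/h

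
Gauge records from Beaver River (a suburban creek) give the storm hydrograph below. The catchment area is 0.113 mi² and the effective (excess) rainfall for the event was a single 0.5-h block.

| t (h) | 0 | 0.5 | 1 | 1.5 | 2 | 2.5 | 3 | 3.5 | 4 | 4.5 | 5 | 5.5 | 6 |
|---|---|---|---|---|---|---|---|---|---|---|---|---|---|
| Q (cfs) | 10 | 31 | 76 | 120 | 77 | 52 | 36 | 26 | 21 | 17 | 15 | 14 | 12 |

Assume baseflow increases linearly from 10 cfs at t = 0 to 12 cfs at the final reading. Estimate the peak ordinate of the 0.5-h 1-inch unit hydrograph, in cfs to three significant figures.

U_p ≈ 43.9 cfs

Direct runoff: 0.00, 20.83, 65.67, 109.50, 66.33, 41.17, 25.00, 14.83, 9.67, 5.50, 3.33, 2.17, 0.00 cfs; ΣQ_DR = 364.0 cfs, peak = 109.50 cfs.
Runoff depth d = ΣQ_DR·Δt / A = 364.0 × 1800 / (0.113 mi²) = 2.496 in.
The 1-inch UH is the DRH scaled by (1 in)/d, so U_p = 109.50 × 1/2.496 = 43.9 cfs.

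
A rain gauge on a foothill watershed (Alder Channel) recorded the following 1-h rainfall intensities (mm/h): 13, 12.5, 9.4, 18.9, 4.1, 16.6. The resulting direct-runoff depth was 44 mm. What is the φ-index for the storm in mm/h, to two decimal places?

Only the 5 blocks with intensity above φ contribute runoff: 13, 12.5, 9.4, 18.9, 16.6 mm/h.
Σ(I−φ)·Δt = d  ⇒  (13+12.5+9.4+18.9+16.6 − 5φ)·1 = 44
φ = (70.40 − 44/1) / 5 = 5.28 mm/h.

φ ≈ 5.28 mm/h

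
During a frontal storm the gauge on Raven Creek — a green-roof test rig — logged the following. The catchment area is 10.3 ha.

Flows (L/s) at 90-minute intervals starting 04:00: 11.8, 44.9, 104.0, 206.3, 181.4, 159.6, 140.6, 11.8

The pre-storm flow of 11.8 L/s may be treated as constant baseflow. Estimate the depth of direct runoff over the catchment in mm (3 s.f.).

Direct runoff: 0.0, 33.1, 92.2, 194.5, 169.6, 147.8, 128.8, 0.0 L/s; ΣQ_DR = 766.0 L/s.
V = ΣQ_DR · Δt = 766.0 × 5400 s = 4.136 × 10^6 L.
Over A = 10.3 ha, depth = V / A = 40.2 mm.

d ≈ 40.2 mm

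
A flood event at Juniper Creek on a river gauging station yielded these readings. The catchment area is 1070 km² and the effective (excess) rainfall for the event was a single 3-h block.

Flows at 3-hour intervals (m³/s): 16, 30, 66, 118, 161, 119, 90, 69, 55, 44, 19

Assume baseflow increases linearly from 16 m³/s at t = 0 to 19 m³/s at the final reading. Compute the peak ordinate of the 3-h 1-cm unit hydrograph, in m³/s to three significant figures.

U_p ≈ 240 m³/s

Direct runoff: 0.00, 13.70, 49.40, 101.10, 143.80, 101.50, 72.20, 50.90, 36.60, 25.30, 0.00 m³/s; ΣQ_DR = 594.5 m³/s, peak = 143.80 m³/s.
Runoff depth d = ΣQ_DR·Δt / A = 594.5 × 10800 / (1070 km²) = 6.001 mm.
The 1-cm UH is the DRH scaled by (10 mm)/d, so U_p = 143.80 × 10/6.001 = 240 m³/s.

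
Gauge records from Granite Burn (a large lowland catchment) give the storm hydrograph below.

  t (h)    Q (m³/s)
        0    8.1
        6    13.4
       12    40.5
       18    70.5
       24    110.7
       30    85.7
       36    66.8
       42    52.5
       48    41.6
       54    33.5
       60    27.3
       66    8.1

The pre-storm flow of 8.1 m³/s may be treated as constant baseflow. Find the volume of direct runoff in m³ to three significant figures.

Direct-runoff ordinates (Q − Q_b): 0.0, 5.3, 32.4, 62.4, 102.6, 77.6, 58.7, 44.4, 33.5, 25.4, 19.2, 0.0 m³/s.
ΣQ_DR = 461.5 m³/s.
With Δt = 6 h = 21600 s, V = ΣQ_DR · Δt = 461.5 × 21600 = 9.97 × 10^6 m³.

V ≈ 9.97 × 10^6 m³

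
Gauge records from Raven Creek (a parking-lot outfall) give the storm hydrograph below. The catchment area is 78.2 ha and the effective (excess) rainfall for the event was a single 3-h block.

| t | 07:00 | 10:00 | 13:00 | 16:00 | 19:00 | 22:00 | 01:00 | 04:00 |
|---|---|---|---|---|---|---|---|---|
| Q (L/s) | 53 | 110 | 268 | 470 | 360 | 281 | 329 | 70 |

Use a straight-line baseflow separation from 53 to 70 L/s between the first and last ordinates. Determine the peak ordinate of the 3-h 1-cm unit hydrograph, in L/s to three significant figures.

U_p ≈ 205 L/s

Direct runoff: 0.00, 54.57, 210.14, 409.71, 297.29, 215.86, 261.43, 0.00 L/s; ΣQ_DR = 1449 L/s, peak = 409.71 L/s.
Runoff depth d = ΣQ_DR·Δt / A = 1449 × 10800 / (78.2 ha) = 20.01 mm.
The 1-cm UH is the DRH scaled by (10 mm)/d, so U_p = 409.71 × 10/20.01 = 205 L/s.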